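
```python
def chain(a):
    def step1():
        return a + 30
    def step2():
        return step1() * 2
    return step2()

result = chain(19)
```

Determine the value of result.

Step 1: chain(19) captures a = 19.
Step 2: step2() calls step1() which returns 19 + 30 = 49.
Step 3: step2() returns 49 * 2 = 98

The answer is 98.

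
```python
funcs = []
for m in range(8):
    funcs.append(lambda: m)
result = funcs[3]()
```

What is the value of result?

Step 1: The loop creates 8 lambdas, all referencing the same variable m.
Step 2: After the loop, m = 7 (final value).
Step 3: funcs[3]() looks up m at call time and finds 7. This is the late binding gotcha. result = 7

The answer is 7.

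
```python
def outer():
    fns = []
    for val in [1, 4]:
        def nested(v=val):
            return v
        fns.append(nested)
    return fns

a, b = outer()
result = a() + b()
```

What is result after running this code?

Step 1: Default argument v=val captures val at each iteration.
Step 2: a() returns 1 (captured at first iteration), b() returns 4 (captured at second).
Step 3: result = 1 + 4 = 5

The answer is 5.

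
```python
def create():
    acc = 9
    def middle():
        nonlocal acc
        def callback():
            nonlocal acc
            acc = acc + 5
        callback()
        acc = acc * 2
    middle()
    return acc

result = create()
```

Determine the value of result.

Step 1: acc = 9.
Step 2: callback() adds 5: acc = 9 + 5 = 14.
Step 3: middle() doubles: acc = 14 * 2 = 28.
Step 4: result = 28

The answer is 28.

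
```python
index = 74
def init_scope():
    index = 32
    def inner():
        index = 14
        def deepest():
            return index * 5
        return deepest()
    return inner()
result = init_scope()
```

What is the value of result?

Step 1: deepest() looks up index through LEGB: not local, finds index = 14 in enclosing inner().
Step 2: Returns 14 * 5 = 70.
Step 3: result = 70

The answer is 70.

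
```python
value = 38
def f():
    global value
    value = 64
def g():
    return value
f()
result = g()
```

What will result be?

Step 1: value = 38.
Step 2: f() sets global value = 64.
Step 3: g() reads global value = 64. result = 64

The answer is 64.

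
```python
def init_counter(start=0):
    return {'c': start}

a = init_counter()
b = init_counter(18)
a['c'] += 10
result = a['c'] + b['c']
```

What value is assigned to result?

Step 1: init_counter() returns a new dict each call (immutable default 0).
Step 2: a = {'c': 0}, b = {'c': 18}.
Step 3: a['c'] += 10 = 10. result = 10 + 18 = 28

The answer is 28.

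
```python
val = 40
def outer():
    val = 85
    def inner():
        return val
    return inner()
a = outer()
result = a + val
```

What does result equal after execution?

Step 1: outer() has local val = 85. inner() reads from enclosing.
Step 2: outer() returns 85. Global val = 40 unchanged.
Step 3: result = 85 + 40 = 125

The answer is 125.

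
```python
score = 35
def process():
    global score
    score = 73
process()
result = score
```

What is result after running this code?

Step 1: score = 35 globally.
Step 2: process() declares global score and sets it to 73.
Step 3: After process(), global score = 73. result = 73

The answer is 73.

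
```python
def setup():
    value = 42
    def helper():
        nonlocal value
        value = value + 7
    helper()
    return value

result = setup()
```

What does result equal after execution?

Step 1: setup() sets value = 42.
Step 2: helper() uses nonlocal to modify value in setup's scope: value = 42 + 7 = 49.
Step 3: setup() returns the modified value = 49

The answer is 49.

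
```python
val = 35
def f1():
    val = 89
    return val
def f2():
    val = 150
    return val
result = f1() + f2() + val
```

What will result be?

Step 1: Each function shadows global val with its own local.
Step 2: f1() returns 89, f2() returns 150.
Step 3: Global val = 35 is unchanged. result = 89 + 150 + 35 = 274

The answer is 274.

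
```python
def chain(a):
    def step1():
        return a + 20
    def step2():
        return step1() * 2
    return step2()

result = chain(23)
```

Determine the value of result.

Step 1: chain(23) captures a = 23.
Step 2: step2() calls step1() which returns 23 + 20 = 43.
Step 3: step2() returns 43 * 2 = 86

The answer is 86.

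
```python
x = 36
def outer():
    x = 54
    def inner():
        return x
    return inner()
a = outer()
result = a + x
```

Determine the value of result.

Step 1: outer() has local x = 54. inner() reads from enclosing.
Step 2: outer() returns 54. Global x = 36 unchanged.
Step 3: result = 54 + 36 = 90

The answer is 90.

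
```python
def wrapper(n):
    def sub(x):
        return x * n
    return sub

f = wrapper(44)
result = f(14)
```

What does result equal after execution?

Step 1: wrapper(44) creates a closure capturing n = 44.
Step 2: f(14) computes 14 * 44 = 616.
Step 3: result = 616

The answer is 616.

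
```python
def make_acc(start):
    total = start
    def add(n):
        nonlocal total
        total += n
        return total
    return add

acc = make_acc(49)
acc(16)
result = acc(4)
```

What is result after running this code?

Step 1: make_acc(49) creates closure with total = 49.
Step 2: First acc(16): total = 49 + 16 = 65.
Step 3: Second acc(4): total = 65 + 4 = 69. result = 69

The answer is 69.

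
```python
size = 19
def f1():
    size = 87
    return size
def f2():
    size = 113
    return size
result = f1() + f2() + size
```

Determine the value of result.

Step 1: Each function shadows global size with its own local.
Step 2: f1() returns 87, f2() returns 113.
Step 3: Global size = 19 is unchanged. result = 87 + 113 + 19 = 219

The answer is 219.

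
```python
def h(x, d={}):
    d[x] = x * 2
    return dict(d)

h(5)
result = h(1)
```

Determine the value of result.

Step 1: Mutable default dict is shared across calls.
Step 2: First call adds 5: 10. Second call adds 1: 2.
Step 3: result = {5: 10, 1: 2}

The answer is {5: 10, 1: 2}.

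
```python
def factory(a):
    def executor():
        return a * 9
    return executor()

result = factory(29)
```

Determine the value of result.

Step 1: factory(29) binds parameter a = 29.
Step 2: executor() accesses a = 29 from enclosing scope.
Step 3: result = 29 * 9 = 261

The answer is 261.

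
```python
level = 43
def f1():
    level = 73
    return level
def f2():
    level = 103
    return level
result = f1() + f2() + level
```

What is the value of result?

Step 1: Each function shadows global level with its own local.
Step 2: f1() returns 73, f2() returns 103.
Step 3: Global level = 43 is unchanged. result = 73 + 103 + 43 = 219

The answer is 219.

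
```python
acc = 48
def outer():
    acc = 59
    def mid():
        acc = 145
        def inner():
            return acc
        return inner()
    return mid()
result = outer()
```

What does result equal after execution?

Step 1: Three levels of shadowing: global 48, outer 59, mid 145.
Step 2: inner() finds acc = 145 in enclosing mid() scope.
Step 3: result = 145

The answer is 145.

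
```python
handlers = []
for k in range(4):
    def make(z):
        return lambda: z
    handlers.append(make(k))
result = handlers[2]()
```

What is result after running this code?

Step 1: make(k) creates a new scope capturing z = k at call time.
Step 2: handlers[2] = make(2), so its lambda captures z = 2.
Step 3: result = 2 (closure factory fixes late binding)

The answer is 2.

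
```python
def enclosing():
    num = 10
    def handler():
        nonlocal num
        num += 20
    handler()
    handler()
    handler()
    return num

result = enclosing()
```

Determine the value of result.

Step 1: num starts at 10.
Step 2: handler() is called 3 times, each adding 20.
Step 3: num = 10 + 20 * 3 = 70

The answer is 70.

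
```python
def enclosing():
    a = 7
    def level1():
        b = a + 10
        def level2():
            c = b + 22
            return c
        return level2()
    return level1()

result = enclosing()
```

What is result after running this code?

Step 1: a = 7. b = a + 10 = 17.
Step 2: c = b + 22 = 17 + 22 = 39.
Step 3: result = 39

The answer is 39.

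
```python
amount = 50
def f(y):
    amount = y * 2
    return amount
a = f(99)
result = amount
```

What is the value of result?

Step 1: Global amount = 50.
Step 2: f(99) creates local amount = 99 * 2 = 198.
Step 3: Global amount unchanged because no global keyword. result = 50

The answer is 50.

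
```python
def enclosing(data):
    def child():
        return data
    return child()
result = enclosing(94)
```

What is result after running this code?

Step 1: enclosing(94) binds parameter data = 94.
Step 2: child() looks up data in enclosing scope and finds the parameter data = 94.
Step 3: result = 94

The answer is 94.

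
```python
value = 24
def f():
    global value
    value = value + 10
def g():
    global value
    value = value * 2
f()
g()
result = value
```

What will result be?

Step 1: value = 24.
Step 2: f() adds 10: value = 24 + 10 = 34.
Step 3: g() doubles: value = 34 * 2 = 68.
Step 4: result = 68

The answer is 68.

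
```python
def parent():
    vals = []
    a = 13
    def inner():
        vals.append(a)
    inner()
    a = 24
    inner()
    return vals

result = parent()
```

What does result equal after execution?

Step 1: a = 13. inner() appends current a to vals.
Step 2: First inner(): appends 13. Then a = 24.
Step 3: Second inner(): appends 24 (closure sees updated a). result = [13, 24]

The answer is [13, 24].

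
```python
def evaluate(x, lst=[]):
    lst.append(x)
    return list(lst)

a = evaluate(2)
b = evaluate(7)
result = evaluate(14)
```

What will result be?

Step 1: Default list is shared. list() creates copies for return values.
Step 2: Internal list grows: [2] -> [2, 7] -> [2, 7, 14].
Step 3: result = [2, 7, 14]

The answer is [2, 7, 14].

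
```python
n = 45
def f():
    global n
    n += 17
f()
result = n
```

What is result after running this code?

Step 1: n = 45 globally.
Step 2: f() modifies global n: n += 17 = 62.
Step 3: result = 62

The answer is 62.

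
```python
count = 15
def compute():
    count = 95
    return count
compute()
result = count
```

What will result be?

Step 1: Global count = 15.
Step 2: compute() creates local count = 95 (shadow, not modification).
Step 3: After compute() returns, global count is unchanged. result = 15

The answer is 15.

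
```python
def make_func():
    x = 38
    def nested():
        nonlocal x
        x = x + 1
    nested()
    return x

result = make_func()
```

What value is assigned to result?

Step 1: make_func() sets x = 38.
Step 2: nested() uses nonlocal to modify x in make_func's scope: x = 38 + 1 = 39.
Step 3: make_func() returns the modified x = 39

The answer is 39.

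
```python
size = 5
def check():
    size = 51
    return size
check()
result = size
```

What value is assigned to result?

Step 1: Global size = 5.
Step 2: check() creates local size = 51 (shadow, not modification).
Step 3: After check() returns, global size is unchanged. result = 5

The answer is 5.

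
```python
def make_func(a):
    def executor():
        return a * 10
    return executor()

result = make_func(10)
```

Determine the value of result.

Step 1: make_func(10) binds parameter a = 10.
Step 2: executor() accesses a = 10 from enclosing scope.
Step 3: result = 10 * 10 = 100

The answer is 100.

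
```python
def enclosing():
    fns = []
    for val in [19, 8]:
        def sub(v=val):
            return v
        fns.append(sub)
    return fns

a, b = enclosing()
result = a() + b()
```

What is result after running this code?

Step 1: Default argument v=val captures val at each iteration.
Step 2: a() returns 19 (captured at first iteration), b() returns 8 (captured at second).
Step 3: result = 19 + 8 = 27

The answer is 27.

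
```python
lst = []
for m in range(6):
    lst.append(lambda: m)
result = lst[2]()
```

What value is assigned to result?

Step 1: The loop creates 6 lambdas, all referencing the same variable m.
Step 2: After the loop, m = 5 (final value).
Step 3: lst[2]() looks up m at call time and finds 5. This is the late binding gotcha. result = 5

The answer is 5.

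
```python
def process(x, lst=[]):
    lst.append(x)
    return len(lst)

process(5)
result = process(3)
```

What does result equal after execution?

Step 1: Mutable default list persists between calls.
Step 2: First call: lst = [5], len = 1. Second call: lst = [5, 3], len = 2.
Step 3: result = 2

The answer is 2.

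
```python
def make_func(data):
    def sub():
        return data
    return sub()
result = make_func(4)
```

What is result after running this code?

Step 1: make_func(4) binds parameter data = 4.
Step 2: sub() looks up data in enclosing scope and finds the parameter data = 4.
Step 3: result = 4

The answer is 4.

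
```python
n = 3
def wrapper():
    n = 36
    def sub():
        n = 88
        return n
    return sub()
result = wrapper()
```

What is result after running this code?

Step 1: Three scopes define n: global (3), wrapper (36), sub (88).
Step 2: sub() has its own local n = 88, which shadows both enclosing and global.
Step 3: result = 88 (local wins in LEGB)

The answer is 88.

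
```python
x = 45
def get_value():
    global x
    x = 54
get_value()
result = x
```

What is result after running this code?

Step 1: x = 45 globally.
Step 2: get_value() declares global x and sets it to 54.
Step 3: After get_value(), global x = 54. result = 54

The answer is 54.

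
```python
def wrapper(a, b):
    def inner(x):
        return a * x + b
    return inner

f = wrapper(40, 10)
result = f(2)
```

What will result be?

Step 1: wrapper(40, 10) captures a = 40, b = 10.
Step 2: f(2) computes 40 * 2 + 10 = 90.
Step 3: result = 90

The answer is 90.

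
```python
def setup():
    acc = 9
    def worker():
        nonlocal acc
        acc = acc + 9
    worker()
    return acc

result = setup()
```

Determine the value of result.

Step 1: setup() sets acc = 9.
Step 2: worker() uses nonlocal to modify acc in setup's scope: acc = 9 + 9 = 18.
Step 3: setup() returns the modified acc = 18

The answer is 18.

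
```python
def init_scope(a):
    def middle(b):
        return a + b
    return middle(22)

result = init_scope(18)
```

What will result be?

Step 1: init_scope(18) passes a = 18.
Step 2: middle(22) has b = 22, reads a = 18 from enclosing.
Step 3: result = 18 + 22 = 40

The answer is 40.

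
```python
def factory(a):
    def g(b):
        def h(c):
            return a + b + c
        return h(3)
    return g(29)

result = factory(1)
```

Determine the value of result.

Step 1: a = 1, b = 29, c = 3 across three nested scopes.
Step 2: h() accesses all three via LEGB rule.
Step 3: result = 1 + 29 + 3 = 33

The answer is 33.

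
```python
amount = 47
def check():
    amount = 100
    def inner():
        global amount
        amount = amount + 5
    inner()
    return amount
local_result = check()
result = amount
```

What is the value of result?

Step 1: Global amount = 47. check() creates local amount = 100.
Step 2: inner() declares global amount and adds 5: global amount = 47 + 5 = 52.
Step 3: check() returns its local amount = 100 (unaffected by inner).
Step 4: result = global amount = 52

The answer is 52.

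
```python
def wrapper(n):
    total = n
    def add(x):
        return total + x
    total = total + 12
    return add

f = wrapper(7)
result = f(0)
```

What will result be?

Step 1: wrapper(7) sets total = 7, then total = 7 + 12 = 19.
Step 2: Closures capture by reference, so add sees total = 19.
Step 3: f(0) returns 19 + 0 = 19

The answer is 19.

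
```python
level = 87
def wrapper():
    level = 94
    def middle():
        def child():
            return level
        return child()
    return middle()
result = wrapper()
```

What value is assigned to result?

Step 1: wrapper() defines level = 94. middle() and child() have no local level.
Step 2: child() checks local (none), enclosing middle() (none), enclosing wrapper() and finds level = 94.
Step 3: result = 94

The answer is 94.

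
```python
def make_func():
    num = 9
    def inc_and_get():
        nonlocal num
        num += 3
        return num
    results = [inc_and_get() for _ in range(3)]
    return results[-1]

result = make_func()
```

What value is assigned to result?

Step 1: num = 9.
Step 2: Three calls to inc_and_get(), each adding 3.
Step 3: Last value = 9 + 3 * 3 = 18

The answer is 18.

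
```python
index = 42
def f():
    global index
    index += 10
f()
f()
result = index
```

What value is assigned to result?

Step 1: index = 42.
Step 2: First f(): index = 42 + 10 = 52.
Step 3: Second f(): index = 52 + 10 = 62. result = 62

The answer is 62.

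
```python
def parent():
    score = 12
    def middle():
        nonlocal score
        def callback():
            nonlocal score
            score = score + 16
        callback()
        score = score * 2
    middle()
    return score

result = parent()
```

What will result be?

Step 1: score = 12.
Step 2: callback() adds 16: score = 12 + 16 = 28.
Step 3: middle() doubles: score = 28 * 2 = 56.
Step 4: result = 56

The answer is 56.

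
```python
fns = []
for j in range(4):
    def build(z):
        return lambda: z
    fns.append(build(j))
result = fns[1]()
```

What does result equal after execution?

Step 1: build(j) creates a new scope capturing z = j at call time.
Step 2: fns[1] = build(1), so its lambda captures z = 1.
Step 3: result = 1 (closure factory fixes late binding)

The answer is 1.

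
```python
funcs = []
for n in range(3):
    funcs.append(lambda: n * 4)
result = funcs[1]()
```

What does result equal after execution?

Step 1: All lambdas reference the same variable n (late binding).
Step 2: After the loop, n = 2. Every lambda returns n * 4.
Step 3: funcs[1]() = 2 * 4 = 8

The answer is 8.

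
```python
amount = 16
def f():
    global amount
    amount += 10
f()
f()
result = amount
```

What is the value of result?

Step 1: amount = 16.
Step 2: First f(): amount = 16 + 10 = 26.
Step 3: Second f(): amount = 26 + 10 = 36. result = 36

The answer is 36.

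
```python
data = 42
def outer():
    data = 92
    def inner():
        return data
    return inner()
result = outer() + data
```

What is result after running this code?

Step 1: Global data = 42. outer() shadows with data = 92.
Step 2: inner() returns enclosing data = 92. outer() = 92.
Step 3: result = 92 + global data (42) = 134

The answer is 134.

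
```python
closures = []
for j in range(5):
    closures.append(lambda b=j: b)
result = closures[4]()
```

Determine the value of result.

Step 1: Default argument b=j captures j's value at each iteration.
Step 2: closures[4] captured b = 4 when j was 4.
Step 3: result = 4

The answer is 4.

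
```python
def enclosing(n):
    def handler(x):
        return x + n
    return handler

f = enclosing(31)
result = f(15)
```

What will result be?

Step 1: enclosing(31) creates a closure that captures n = 31.
Step 2: f(15) calls the closure with x = 15, returning 15 + 31 = 46.
Step 3: result = 46

The answer is 46.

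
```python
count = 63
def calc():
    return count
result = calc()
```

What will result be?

Step 1: count = 63 is defined in the global scope.
Step 2: calc() looks up count. No local count exists, so Python checks the global scope via LEGB rule and finds count = 63.
Step 3: result = 63

The answer is 63.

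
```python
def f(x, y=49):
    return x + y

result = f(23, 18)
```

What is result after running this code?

Step 1: f(23, 18) overrides default y with 18.
Step 2: Returns 23 + 18 = 41.
Step 3: result = 41

The answer is 41.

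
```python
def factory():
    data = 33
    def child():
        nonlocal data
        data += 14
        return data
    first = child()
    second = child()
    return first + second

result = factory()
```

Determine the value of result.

Step 1: data starts at 33.
Step 2: First call: data = 33 + 14 = 47, returns 47.
Step 3: Second call: data = 47 + 14 = 61, returns 61.
Step 4: result = 47 + 61 = 108

The answer is 108.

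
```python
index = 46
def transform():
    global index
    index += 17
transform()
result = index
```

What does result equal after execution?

Step 1: index = 46 globally.
Step 2: transform() modifies global index: index += 17 = 63.
Step 3: result = 63

The answer is 63.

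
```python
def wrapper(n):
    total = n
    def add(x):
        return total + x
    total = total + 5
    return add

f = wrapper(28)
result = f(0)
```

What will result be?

Step 1: wrapper(28) sets total = 28, then total = 28 + 5 = 33.
Step 2: Closures capture by reference, so add sees total = 33.
Step 3: f(0) returns 33 + 0 = 33

The answer is 33.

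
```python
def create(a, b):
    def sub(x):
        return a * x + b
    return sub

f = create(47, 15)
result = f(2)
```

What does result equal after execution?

Step 1: create(47, 15) captures a = 47, b = 15.
Step 2: f(2) computes 47 * 2 + 15 = 109.
Step 3: result = 109

The answer is 109.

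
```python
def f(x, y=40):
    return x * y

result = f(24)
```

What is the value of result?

Step 1: f(24) uses default y = 40.
Step 2: Returns 24 * 40 = 960.
Step 3: result = 960

The answer is 960.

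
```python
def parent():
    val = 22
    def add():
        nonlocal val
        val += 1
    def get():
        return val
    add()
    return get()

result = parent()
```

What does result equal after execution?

Step 1: val = 22. add() modifies it via nonlocal, get() reads it.
Step 2: add() makes val = 22 + 1 = 23.
Step 3: get() returns 23. result = 23

The answer is 23.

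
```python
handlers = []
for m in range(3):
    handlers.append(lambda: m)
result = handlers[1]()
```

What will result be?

Step 1: The loop creates 3 lambdas, all referencing the same variable m.
Step 2: After the loop, m = 2 (final value).
Step 3: handlers[1]() looks up m at call time and finds 2. This is the late binding gotcha. result = 2

The answer is 2.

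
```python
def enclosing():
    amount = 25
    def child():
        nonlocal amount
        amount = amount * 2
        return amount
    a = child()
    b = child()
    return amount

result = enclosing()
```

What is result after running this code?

Step 1: amount starts at 25.
Step 2: First child(): amount = 25 * 2 = 50.
Step 3: Second child(): amount = 50 * 2 = 100.
Step 4: result = 100

The answer is 100.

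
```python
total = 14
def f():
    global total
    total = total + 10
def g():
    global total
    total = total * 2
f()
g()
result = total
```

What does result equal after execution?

Step 1: total = 14.
Step 2: f() adds 10: total = 14 + 10 = 24.
Step 3: g() doubles: total = 24 * 2 = 48.
Step 4: result = 48

The answer is 48.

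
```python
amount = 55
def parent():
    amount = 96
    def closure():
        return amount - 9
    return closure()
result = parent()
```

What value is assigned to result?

Step 1: parent() shadows global amount with amount = 96.
Step 2: closure() finds amount = 96 in enclosing scope, computes 96 - 9 = 87.
Step 3: result = 87

The answer is 87.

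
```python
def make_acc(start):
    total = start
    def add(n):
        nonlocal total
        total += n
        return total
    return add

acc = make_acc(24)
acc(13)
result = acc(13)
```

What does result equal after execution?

Step 1: make_acc(24) creates closure with total = 24.
Step 2: First acc(13): total = 24 + 13 = 37.
Step 3: Second acc(13): total = 37 + 13 = 50. result = 50

The answer is 50.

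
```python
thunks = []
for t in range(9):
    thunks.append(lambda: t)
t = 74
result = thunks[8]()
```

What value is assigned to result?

Step 1: Lambdas capture the variable t by reference, not by value.
Step 2: After the loop, t is reassigned to 74.
Step 3: thunks[8]() looks up the current t = 74. result = 74

The answer is 74.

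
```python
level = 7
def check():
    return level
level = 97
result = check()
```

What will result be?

Step 1: level is first set to 7, then reassigned to 97.
Step 2: check() is called after the reassignment, so it looks up the current global level = 97.
Step 3: result = 97

The answer is 97.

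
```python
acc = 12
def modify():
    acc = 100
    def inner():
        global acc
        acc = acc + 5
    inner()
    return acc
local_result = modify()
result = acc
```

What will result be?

Step 1: Global acc = 12. modify() creates local acc = 100.
Step 2: inner() declares global acc and adds 5: global acc = 12 + 5 = 17.
Step 3: modify() returns its local acc = 100 (unaffected by inner).
Step 4: result = global acc = 17

The answer is 17.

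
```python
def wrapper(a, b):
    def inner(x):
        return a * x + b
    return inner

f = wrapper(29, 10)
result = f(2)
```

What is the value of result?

Step 1: wrapper(29, 10) captures a = 29, b = 10.
Step 2: f(2) computes 29 * 2 + 10 = 68.
Step 3: result = 68

The answer is 68.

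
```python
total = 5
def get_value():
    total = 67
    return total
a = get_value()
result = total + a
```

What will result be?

Step 1: Global total = 5. get_value() returns local total = 67.
Step 2: a = 67. Global total still = 5.
Step 3: result = 5 + 67 = 72

The answer is 72.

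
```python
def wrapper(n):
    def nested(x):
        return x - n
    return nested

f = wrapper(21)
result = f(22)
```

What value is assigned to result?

Step 1: wrapper(21) creates a closure capturing n = 21.
Step 2: f(22) computes 22 - 21 = 1.
Step 3: result = 1

The answer is 1.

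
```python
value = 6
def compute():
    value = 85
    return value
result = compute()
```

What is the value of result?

Step 1: Global value = 6.
Step 2: compute() creates local value = 85, shadowing the global.
Step 3: Returns local value = 85. result = 85

The answer is 85.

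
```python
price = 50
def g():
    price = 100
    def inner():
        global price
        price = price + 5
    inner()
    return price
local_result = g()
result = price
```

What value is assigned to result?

Step 1: Global price = 50. g() creates local price = 100.
Step 2: inner() declares global price and adds 5: global price = 50 + 5 = 55.
Step 3: g() returns its local price = 100 (unaffected by inner).
Step 4: result = global price = 55

The answer is 55.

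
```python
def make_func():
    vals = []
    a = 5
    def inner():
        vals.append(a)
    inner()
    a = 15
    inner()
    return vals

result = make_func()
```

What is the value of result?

Step 1: a = 5. inner() appends current a to vals.
Step 2: First inner(): appends 5. Then a = 15.
Step 3: Second inner(): appends 15 (closure sees updated a). result = [5, 15]

The answer is [5, 15].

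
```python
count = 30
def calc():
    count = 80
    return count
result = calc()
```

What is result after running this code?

Step 1: Global count = 30.
Step 2: calc() creates local count = 80, shadowing the global.
Step 3: Returns local count = 80. result = 80

The answer is 80.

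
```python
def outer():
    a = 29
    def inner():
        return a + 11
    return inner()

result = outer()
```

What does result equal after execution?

Step 1: outer() defines a = 29.
Step 2: inner() reads a = 29 from enclosing scope, returns 29 + 11 = 40.
Step 3: result = 40

The answer is 40.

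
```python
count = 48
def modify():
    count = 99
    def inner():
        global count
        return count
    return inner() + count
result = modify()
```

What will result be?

Step 1: Global count = 48. modify() shadows with local count = 99.
Step 2: inner() uses global keyword, so inner() returns global count = 48.
Step 3: modify() returns 48 + 99 = 147

The answer is 147.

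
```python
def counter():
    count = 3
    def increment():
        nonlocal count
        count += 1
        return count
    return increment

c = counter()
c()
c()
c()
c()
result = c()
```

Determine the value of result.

Step 1: counter() creates closure with count = 3.
Step 2: Each c() call increments count via nonlocal. After 5 calls: 3 + 5 = 8.
Step 3: result = 8

The answer is 8.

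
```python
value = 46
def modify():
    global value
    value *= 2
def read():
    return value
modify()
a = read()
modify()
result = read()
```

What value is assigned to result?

Step 1: value = 46.
Step 2: First modify(): value = 46 * 2 = 92.
Step 3: Second modify(): value = 92 * 2 = 184.
Step 4: read() returns 184

The answer is 184.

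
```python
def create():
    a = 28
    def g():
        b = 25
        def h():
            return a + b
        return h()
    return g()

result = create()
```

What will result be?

Step 1: create() defines a = 28. g() defines b = 25.
Step 2: h() accesses both from enclosing scopes: a = 28, b = 25.
Step 3: result = 28 + 25 = 53

The answer is 53.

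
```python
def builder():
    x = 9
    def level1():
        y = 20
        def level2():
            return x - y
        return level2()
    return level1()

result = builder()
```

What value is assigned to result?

Step 1: x = 9 in builder. y = 20 in level1.
Step 2: level2() reads x = 9 and y = 20 from enclosing scopes.
Step 3: result = 9 - 20 = -11

The answer is -11.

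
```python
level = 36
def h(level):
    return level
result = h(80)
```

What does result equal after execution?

Step 1: Global level = 36.
Step 2: h(80) takes parameter level = 80, which shadows the global.
Step 3: result = 80

The answer is 80.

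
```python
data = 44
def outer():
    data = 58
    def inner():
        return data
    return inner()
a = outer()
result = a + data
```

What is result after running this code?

Step 1: outer() has local data = 58. inner() reads from enclosing.
Step 2: outer() returns 58. Global data = 44 unchanged.
Step 3: result = 58 + 44 = 102

The answer is 102.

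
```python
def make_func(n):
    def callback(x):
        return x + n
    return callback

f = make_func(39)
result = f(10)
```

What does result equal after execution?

Step 1: make_func(39) creates a closure that captures n = 39.
Step 2: f(10) calls the closure with x = 10, returning 10 + 39 = 49.
Step 3: result = 49

The answer is 49.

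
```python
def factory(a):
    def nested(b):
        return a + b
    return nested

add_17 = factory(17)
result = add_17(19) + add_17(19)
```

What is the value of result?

Step 1: add_17 captures a = 17.
Step 2: add_17(19) = 17 + 19 = 36, called twice.
Step 3: result = 36 + 36 = 72

The answer is 72.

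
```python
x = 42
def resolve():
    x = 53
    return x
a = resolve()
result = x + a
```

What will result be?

Step 1: Global x = 42. resolve() returns local x = 53.
Step 2: a = 53. Global x still = 42.
Step 3: result = 42 + 53 = 95

The answer is 95.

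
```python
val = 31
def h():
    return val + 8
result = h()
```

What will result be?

Step 1: val = 31 is defined globally.
Step 2: h() looks up val from global scope = 31, then computes 31 + 8 = 39.
Step 3: result = 39

The answer is 39.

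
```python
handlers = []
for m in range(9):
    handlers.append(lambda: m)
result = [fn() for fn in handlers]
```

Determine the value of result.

Step 1: All 9 lambdas share the same variable m.
Step 2: After the loop, m = 8.
Step 3: Each call returns 8. result = [8, 8, 8, 8, 8, 8, 8, 8, 8]

The answer is [8, 8, 8, 8, 8, 8, 8, 8, 8].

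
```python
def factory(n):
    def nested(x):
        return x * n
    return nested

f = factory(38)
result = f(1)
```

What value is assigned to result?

Step 1: factory(38) creates a closure capturing n = 38.
Step 2: f(1) computes 1 * 38 = 38.
Step 3: result = 38

The answer is 38.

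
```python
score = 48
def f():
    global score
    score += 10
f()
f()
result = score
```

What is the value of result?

Step 1: score = 48.
Step 2: First f(): score = 48 + 10 = 58.
Step 3: Second f(): score = 58 + 10 = 68. result = 68

The answer is 68.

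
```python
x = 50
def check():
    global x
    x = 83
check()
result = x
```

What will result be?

Step 1: x = 50 globally.
Step 2: check() declares global x and sets it to 83.
Step 3: After check(), global x = 83. result = 83

The answer is 83.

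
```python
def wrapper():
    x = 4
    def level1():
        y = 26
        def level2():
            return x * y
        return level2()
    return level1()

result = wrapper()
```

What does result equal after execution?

Step 1: x = 4 in wrapper. y = 26 in level1.
Step 2: level2() reads x = 4 and y = 26 from enclosing scopes.
Step 3: result = 4 * 26 = 104

The answer is 104.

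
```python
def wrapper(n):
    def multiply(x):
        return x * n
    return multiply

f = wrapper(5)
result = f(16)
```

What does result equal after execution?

Step 1: wrapper(5) returns multiply closure with n = 5.
Step 2: f(16) computes 16 * 5 = 80.
Step 3: result = 80

The answer is 80.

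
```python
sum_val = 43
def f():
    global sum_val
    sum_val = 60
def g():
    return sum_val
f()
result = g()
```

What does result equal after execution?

Step 1: sum_val = 43.
Step 2: f() sets global sum_val = 60.
Step 3: g() reads global sum_val = 60. result = 60

The answer is 60.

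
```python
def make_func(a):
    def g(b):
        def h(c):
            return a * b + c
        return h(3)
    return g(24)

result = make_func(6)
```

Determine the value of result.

Step 1: a = 6, b = 24, c = 3.
Step 2: h() computes a * b + c = 6 * 24 + 3 = 147.
Step 3: result = 147

The answer is 147.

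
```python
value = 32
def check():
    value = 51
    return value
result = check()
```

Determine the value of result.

Step 1: Global value = 32.
Step 2: check() creates local value = 51, shadowing the global.
Step 3: Returns local value = 51. result = 51

The answer is 51.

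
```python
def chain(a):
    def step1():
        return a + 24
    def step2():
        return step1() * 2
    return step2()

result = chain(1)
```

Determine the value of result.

Step 1: chain(1) captures a = 1.
Step 2: step2() calls step1() which returns 1 + 24 = 25.
Step 3: step2() returns 25 * 2 = 50

The answer is 50.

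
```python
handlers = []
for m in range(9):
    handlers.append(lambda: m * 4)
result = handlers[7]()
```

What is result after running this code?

Step 1: All lambdas reference the same variable m (late binding).
Step 2: After the loop, m = 8. Every lambda returns m * 4.
Step 3: handlers[7]() = 8 * 4 = 32

The answer is 32.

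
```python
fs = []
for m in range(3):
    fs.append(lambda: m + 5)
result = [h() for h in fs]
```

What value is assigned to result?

Step 1: All lambdas capture m by reference. After the loop, m = 2.
Step 2: Each call returns 2 + 5 = 7.
Step 3: result = [7, 7, 7]

The answer is [7, 7, 7].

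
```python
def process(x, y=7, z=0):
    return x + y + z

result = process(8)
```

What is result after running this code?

Step 1: process(8) uses defaults y = 7, z = 0.
Step 2: Returns 8 + 7 + 0 = 15.
Step 3: result = 15

The answer is 15.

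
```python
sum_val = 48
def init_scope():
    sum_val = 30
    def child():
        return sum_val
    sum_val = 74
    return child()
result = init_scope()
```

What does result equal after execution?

Step 1: init_scope() sets sum_val = 30, then later sum_val = 74.
Step 2: child() is called after sum_val is reassigned to 74. Closures capture variables by reference, not by value.
Step 3: result = 74

The answer is 74.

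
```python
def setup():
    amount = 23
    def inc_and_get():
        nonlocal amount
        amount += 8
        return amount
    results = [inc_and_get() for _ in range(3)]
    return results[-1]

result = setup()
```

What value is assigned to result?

Step 1: amount = 23.
Step 2: Three calls to inc_and_get(), each adding 8.
Step 3: Last value = 23 + 8 * 3 = 47

The answer is 47.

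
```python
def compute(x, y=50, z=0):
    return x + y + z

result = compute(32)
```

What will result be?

Step 1: compute(32) uses defaults y = 50, z = 0.
Step 2: Returns 32 + 50 + 0 = 82.
Step 3: result = 82

The answer is 82.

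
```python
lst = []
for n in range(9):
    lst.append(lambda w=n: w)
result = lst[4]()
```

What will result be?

Step 1: Default argument w=n captures n's value at each iteration.
Step 2: lst[4] captured w = 4 when n was 4.
Step 3: result = 4

The answer is 4.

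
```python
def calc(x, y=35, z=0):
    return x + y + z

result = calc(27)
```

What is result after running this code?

Step 1: calc(27) uses defaults y = 35, z = 0.
Step 2: Returns 27 + 35 + 0 = 62.
Step 3: result = 62

The answer is 62.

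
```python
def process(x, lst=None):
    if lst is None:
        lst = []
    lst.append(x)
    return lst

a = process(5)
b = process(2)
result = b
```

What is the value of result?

Step 1: None default with guard creates a NEW list each call.
Step 2: a = [5] (fresh list). b = [2] (another fresh list).
Step 3: result = [2] (this is the fix for mutable default)

The answer is [2].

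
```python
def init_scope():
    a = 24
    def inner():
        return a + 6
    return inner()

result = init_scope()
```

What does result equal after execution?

Step 1: init_scope() defines a = 24.
Step 2: inner() reads a = 24 from enclosing scope, returns 24 + 6 = 30.
Step 3: result = 30

The answer is 30.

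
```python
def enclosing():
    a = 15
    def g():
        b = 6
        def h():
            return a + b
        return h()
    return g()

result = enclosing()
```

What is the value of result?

Step 1: enclosing() defines a = 15. g() defines b = 6.
Step 2: h() accesses both from enclosing scopes: a = 15, b = 6.
Step 3: result = 15 + 6 = 21

The answer is 21.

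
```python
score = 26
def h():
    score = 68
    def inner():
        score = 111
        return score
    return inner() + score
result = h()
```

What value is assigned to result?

Step 1: h() has local score = 68. inner() has local score = 111.
Step 2: inner() returns its local score = 111.
Step 3: h() returns 111 + its own score (68) = 179

The answer is 179.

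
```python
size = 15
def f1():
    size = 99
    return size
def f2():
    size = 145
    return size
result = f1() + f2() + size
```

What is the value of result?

Step 1: Each function shadows global size with its own local.
Step 2: f1() returns 99, f2() returns 145.
Step 3: Global size = 15 is unchanged. result = 99 + 145 + 15 = 259

The answer is 259.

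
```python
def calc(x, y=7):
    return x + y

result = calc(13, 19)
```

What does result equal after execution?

Step 1: calc(13, 19) overrides default y with 19.
Step 2: Returns 13 + 19 = 32.
Step 3: result = 32

The answer is 32.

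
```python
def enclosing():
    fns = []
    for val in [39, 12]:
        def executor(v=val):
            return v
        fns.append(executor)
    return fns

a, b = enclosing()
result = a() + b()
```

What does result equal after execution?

Step 1: Default argument v=val captures val at each iteration.
Step 2: a() returns 39 (captured at first iteration), b() returns 12 (captured at second).
Step 3: result = 39 + 12 = 51

The answer is 51.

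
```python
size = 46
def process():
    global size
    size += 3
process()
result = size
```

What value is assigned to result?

Step 1: size = 46 globally.
Step 2: process() modifies global size: size += 3 = 49.
Step 3: result = 49

The answer is 49.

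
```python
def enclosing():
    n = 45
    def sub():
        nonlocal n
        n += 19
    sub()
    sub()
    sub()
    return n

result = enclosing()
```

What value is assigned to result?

Step 1: n starts at 45.
Step 2: sub() is called 3 times, each adding 19.
Step 3: n = 45 + 19 * 3 = 102

The answer is 102.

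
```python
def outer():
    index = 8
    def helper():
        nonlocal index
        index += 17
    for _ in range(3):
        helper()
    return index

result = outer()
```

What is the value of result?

Step 1: index = 8.
Step 2: helper() is called 3 times in a loop, each adding 17 via nonlocal.
Step 3: index = 8 + 17 * 3 = 59

The answer is 59.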